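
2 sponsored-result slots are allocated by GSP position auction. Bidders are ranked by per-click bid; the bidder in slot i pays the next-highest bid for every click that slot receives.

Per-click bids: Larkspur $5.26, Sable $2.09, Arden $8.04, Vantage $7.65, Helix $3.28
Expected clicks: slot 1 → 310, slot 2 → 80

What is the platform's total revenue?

Total revenue: $2792.30

Per-click bids in order: $8.04 (Arden) > $7.65 (Vantage) > $5.26 (Larkspur) > …
Slot 1: Arden pays $7.65 × 310 = $2371.50
Slot 2: Vantage pays $5.26 × 80 = $420.80
Total = $2792.30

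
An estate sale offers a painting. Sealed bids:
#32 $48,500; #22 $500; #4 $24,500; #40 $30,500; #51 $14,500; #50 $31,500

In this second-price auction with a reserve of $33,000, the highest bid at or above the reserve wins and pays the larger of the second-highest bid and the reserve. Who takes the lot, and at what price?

Sorting bids: 48,500 (#32) > 31,500 (#50) > 30,500 (#40) > 24,500 (#4) > 14,500 (#51) > 500 (#22)
Highest eligible bid: #32 at $48,500.
Second-highest bid $31,500 is below the reserve $33,000, so the reserve binds → payment $33,000.

#32 pays $33,000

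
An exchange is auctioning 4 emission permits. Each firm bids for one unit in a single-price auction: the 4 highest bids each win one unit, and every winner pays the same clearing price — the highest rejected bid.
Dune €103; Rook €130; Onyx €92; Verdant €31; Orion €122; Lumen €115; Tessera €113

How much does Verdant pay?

Ordering the bids: 130 (Rook), 122 (Orion), 115 (Lumen), 113 (Tessera), 103 (Dune), 92 (Onyx), …
Winners (4 units): Rook, Orion, Lumen, Tessera.
Clearing price = highest rejected bid = €103.
Verdant does not win → pays €0.

Verdant pays €0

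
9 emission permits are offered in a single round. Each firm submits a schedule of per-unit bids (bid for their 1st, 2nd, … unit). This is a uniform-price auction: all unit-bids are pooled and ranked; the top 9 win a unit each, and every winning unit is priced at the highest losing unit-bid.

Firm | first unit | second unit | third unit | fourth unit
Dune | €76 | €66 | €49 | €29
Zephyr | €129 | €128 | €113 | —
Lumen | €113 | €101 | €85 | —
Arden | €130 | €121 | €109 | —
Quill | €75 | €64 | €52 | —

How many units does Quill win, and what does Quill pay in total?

Quill: 0 units, pays €0

Pooled unit-bids ranked (top 9): 130 (Arden-1), 129 (Zephyr-1), 128 (Zephyr-2), 121 (Arden-2), 113 (Zephyr-3), 113 (Lumen-1), 109 (Arden-3), 101 (Lumen-2), 85 (Lumen-3)
First bid not allocated: €76.
Quill wins 0 unit(s) at €76 each.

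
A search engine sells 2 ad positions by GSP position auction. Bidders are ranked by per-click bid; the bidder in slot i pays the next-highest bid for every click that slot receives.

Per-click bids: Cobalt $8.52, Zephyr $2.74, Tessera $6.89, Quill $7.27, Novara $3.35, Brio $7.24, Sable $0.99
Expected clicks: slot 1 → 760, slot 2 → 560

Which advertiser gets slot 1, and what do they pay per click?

Cobalt; $7.27 per click

Per-click bids in order: $8.52 (Cobalt) > $7.27 (Quill) > $7.24 (Brio) > …
Slot 1 goes to the first-ranked bidder, Cobalt, who pays the next bid down: $7.27/click.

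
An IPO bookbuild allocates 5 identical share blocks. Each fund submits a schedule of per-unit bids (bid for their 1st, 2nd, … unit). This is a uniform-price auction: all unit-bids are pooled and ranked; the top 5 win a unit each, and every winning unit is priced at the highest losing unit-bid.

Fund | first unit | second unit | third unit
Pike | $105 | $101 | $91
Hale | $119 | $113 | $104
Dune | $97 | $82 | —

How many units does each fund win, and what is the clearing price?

Hale 3, Pike 2; clearing price $97

Pooled unit-bids ranked (top 5): 119 (Hale-1), 113 (Hale-2), 105 (Pike-1), 104 (Hale-3), 101 (Pike-2)
First bid not allocated: $97.
Allocation: Hale 3, Pike 2.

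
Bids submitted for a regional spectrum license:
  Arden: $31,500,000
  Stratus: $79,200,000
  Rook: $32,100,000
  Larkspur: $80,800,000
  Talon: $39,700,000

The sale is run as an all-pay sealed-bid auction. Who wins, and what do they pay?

All-pay sealed-bid auction: the highest bidder wins the item, but every bidder pays their own bid.
Bids in order: 80,800,000 (Larkspur) > 79,200,000 (Stratus) > 39,700,000 (Talon) > 32,100,000 (Rook) > 31,500,000 (Arden)
Larkspur wins with the top bid; all bids are sunk regardless.

Larkspur pays $80,800,000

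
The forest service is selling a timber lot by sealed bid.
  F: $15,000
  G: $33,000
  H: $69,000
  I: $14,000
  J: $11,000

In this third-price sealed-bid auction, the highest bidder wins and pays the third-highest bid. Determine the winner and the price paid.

H pays $15,000

Bids in order: 69,000 (H) > 33,000 (G) > 15,000 (F) > 14,000 (I) > 11,000 (J)
H is highest; pays the third-highest bid, $15,000.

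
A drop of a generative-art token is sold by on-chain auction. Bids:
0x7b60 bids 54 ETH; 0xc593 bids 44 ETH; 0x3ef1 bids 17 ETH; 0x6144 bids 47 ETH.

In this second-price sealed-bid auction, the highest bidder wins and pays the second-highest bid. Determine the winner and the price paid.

0x7b60 pays 47 ETH

Rule: the highest bidder wins and pays the second-highest bid.
Bids ranked: 54 (0x7b60) > 47 (0x6144) > 44 (0xc593) > 17 (0x3ef1)
0x7b60 is highest; pays the second-highest bid, 47 ETH.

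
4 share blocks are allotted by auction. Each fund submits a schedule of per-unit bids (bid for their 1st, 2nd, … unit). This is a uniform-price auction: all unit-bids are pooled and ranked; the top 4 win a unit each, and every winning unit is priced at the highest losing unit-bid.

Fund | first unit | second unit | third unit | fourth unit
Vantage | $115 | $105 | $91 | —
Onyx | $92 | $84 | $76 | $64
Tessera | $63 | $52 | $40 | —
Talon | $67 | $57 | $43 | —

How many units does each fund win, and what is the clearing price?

All unit-bids, highest first — top 4: 115 (Vantage-1), 105 (Vantage-2), 92 (Onyx-1), 91 (Vantage-3)
The (k+1)-th unit-bid is $84.
Allocation: Onyx 1, Vantage 3.

Onyx 1, Vantage 3; clearing price $84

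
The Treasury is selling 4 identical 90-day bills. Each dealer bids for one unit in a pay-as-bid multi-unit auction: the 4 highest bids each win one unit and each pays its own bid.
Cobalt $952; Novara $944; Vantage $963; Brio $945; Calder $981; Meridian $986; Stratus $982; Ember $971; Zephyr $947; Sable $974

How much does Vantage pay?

Vantage pays $0

Bids ranked high→low: 986 (Meridian), 982 (Stratus), 981 (Calder), 974 (Sable), 971 (Ember), 963 (Vantage), …
Top 4: Meridian, Stratus, Calder, Sable.
Vantage does not win → $0.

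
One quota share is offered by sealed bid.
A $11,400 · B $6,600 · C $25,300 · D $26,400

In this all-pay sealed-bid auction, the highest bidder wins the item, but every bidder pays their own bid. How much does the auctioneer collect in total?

Total revenue: $69,700

Bids ranked: 26,400 (D) > 25,300 (C) > 11,400 (A) > 6,600 (B)
D wins with the top bid; all bids are sunk regardless.
Every bidder forfeits their bid regardless of winning.
Revenue = 11,400 + 6,600 + 25,300 + 26,400 = $69,700.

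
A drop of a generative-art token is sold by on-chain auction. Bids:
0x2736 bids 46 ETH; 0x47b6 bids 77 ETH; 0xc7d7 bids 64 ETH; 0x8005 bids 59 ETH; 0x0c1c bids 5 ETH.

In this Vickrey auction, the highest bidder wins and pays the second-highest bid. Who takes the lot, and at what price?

0x47b6 pays 64 ETH

Rule: the highest bidder wins and pays the second-highest bid.
Sorting bids: 77 (0x47b6) > 64 (0xc7d7) > 59 (0x8005) > 46 (0x2736) > 5 (0x0c1c)
0x47b6 wins with the highest bid; price is set by the runner-up at 64 ETH.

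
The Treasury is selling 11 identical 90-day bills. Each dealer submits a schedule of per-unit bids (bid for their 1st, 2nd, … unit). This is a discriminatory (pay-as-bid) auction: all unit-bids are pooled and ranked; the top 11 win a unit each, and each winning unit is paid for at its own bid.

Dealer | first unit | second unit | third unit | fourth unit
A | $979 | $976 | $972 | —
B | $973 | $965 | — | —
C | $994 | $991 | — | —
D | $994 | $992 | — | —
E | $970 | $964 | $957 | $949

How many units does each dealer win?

A 3, B 2, C 2, D 2, E 2

All unit-bids, highest first — top 11: 994 (C-1), 994 (D-1), 992 (D-2), 991 (C-2), 979 (A-1), 976 (A-2), 973 (B-1), 972 (A-3), 970 (E-1), 965 (B-2), 964 (E-2)
Next rejected bid: $957 (not a price — pay-as-bid).
Allocation: A 3, B 2, C 2, D 2, E 2.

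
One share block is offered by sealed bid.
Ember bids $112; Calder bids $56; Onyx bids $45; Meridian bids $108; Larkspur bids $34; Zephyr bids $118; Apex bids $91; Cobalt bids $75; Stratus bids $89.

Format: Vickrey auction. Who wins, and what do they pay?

Zephyr pays $112

Sorting bids: 118 (Zephyr) > 112 (Ember) > 108 (Meridian) > 91 (Apex) > 89 (Stratus) > 75 (Cobalt) > …
Second-price: Zephyr pays Ember's bid of $112.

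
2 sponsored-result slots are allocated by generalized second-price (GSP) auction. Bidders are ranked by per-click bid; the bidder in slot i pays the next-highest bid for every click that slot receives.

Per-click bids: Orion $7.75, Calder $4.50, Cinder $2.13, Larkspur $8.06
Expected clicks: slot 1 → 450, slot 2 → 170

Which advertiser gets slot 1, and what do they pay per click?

Sorting advertisers: $8.06 (Larkspur) > $7.75 (Orion) > $4.50 (Calder) > …
Slot 1 goes to the first-ranked bidder, Larkspur, who pays the next bid down: $7.75/click.

Larkspur; $7.75 per click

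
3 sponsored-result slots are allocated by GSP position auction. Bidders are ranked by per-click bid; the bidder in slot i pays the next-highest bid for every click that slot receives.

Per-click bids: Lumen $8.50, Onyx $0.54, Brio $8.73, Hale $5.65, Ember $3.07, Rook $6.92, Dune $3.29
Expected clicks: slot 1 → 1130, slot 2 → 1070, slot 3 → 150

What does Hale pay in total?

Hale pays $0.00

Sorting advertisers: $8.73 (Brio) > $8.50 (Lumen) > $6.92 (Rook) > $5.65 (Hale) > …
Hale ranks below slot 3 → no slot, pays nothing.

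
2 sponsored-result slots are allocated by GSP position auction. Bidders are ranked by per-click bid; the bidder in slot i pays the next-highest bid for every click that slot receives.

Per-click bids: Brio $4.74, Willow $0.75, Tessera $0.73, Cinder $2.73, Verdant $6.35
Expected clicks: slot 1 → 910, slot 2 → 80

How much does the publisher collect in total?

Ranked by bid: $6.35 (Verdant) > $4.74 (Brio) > $2.73 (Cinder) > …
Slot 1: Verdant pays $4.74 × 910 = $4313.40
Slot 2: Brio pays $2.73 × 80 = $218.40
Total = $4531.80

Total revenue: $4531.80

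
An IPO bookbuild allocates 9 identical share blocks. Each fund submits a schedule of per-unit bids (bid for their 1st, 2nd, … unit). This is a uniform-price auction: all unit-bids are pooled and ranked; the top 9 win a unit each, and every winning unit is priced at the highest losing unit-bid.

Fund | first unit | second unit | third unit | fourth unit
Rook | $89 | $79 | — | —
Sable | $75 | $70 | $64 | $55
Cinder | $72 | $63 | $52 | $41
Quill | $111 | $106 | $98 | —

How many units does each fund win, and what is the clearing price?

Merging the schedules and taking the best 9: 111 (Quill-1), 106 (Quill-2), 98 (Quill-3), 89 (Rook-1), 79 (Rook-2), 75 (Sable-1), 72 (Cinder-1), 70 (Sable-2), 64 (Sable-3)
First bid not allocated: $63.
Allocation: Cinder 1, Quill 3, Rook 2, Sable 3.

Cinder 1, Quill 3, Rook 2, Sable 3; clearing price $63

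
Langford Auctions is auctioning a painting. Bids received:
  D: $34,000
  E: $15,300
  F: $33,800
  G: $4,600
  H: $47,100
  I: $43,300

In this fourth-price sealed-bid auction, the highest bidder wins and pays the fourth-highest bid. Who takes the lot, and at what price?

H pays $33,800

Fourth-price sealed-bid auction: the highest bidder wins and pays the fourth-highest bid.
Bids in order: 47,100 (H) > 43,300 (I) > 34,000 (D) > 33,800 (F) > 15,300 (E) > 4,600 (G)
H wins; payment is bid #4 in the ranking = $33,800.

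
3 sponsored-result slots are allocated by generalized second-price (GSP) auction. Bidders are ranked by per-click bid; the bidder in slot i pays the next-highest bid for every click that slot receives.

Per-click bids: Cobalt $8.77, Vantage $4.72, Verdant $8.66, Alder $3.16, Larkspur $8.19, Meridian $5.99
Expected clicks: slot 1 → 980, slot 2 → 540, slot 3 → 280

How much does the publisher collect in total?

Total revenue: $14586.60

Per-click bids in order: $8.77 (Cobalt) > $8.66 (Verdant) > $8.19 (Larkspur) > $5.99 (Meridian) > …
Slot 1: Cobalt pays $8.66 × 980 = $8486.80
Slot 2: Verdant pays $8.19 × 540 = $4422.60
Slot 3: Larkspur pays $5.99 × 280 = $1677.20
Total = $14586.60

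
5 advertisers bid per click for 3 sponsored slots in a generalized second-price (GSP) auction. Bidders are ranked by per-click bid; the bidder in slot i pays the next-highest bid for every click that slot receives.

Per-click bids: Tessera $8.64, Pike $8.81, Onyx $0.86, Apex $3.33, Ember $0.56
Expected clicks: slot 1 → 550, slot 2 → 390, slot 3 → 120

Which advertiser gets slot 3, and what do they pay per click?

Apex; $0.86 per click

Per-click bids in order: $8.81 (Pike) > $8.64 (Tessera) > $3.33 (Apex) > $0.86 (Onyx) > …
Slot 3 goes to the third-ranked bidder, Apex, who pays the next bid down: $0.86/click.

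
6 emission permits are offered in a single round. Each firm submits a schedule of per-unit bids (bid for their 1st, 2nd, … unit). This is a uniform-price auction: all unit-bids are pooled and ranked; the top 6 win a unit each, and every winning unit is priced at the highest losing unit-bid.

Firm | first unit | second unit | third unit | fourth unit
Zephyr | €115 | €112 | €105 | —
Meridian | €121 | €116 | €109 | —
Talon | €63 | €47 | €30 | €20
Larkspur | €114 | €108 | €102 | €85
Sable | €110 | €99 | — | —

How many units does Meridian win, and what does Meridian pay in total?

Pooled unit-bids ranked (top 6): 121 (Meridian-1), 116 (Meridian-2), 115 (Zephyr-1), 114 (Larkspur-1), 112 (Zephyr-2), 110 (Sable-1)
Highest rejected unit-bid = €109.
Meridian wins 2 unit(s) at €109 each.

Meridian: 2 units, pays €218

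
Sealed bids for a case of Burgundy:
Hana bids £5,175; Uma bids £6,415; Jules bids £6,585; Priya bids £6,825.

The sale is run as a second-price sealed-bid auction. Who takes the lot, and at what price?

Priya pays £6,585

Rule: the highest bidder wins and pays the second-highest bid.
Sorting bids: 6,825 (Priya) > 6,585 (Jules) > 6,415 (Uma) > 5,175 (Hana)
Priya wins with the highest bid; price is set by the runner-up at £6,585.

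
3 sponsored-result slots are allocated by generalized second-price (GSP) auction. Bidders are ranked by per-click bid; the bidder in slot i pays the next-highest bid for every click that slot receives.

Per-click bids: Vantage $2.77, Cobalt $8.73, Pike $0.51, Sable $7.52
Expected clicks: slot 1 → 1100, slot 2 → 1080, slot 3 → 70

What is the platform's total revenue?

Total revenue: $11299.30

Sorting advertisers: $8.73 (Cobalt) > $7.52 (Sable) > $2.77 (Vantage) > $0.51 (Pike)
Slot 1: Cobalt pays $7.52 × 1100 = $8272.00
Slot 2: Sable pays $2.77 × 1080 = $2991.60
Slot 3: Vantage pays $0.51 × 70 = $35.70
Total = $11299.30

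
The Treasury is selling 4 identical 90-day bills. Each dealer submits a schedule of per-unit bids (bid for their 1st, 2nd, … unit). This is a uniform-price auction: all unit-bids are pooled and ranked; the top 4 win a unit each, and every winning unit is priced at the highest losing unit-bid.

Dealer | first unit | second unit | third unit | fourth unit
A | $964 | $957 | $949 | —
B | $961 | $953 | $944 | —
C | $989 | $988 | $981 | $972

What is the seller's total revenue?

Pooled unit-bids ranked (top 4): 989 (C-1), 988 (C-2), 981 (C-3), 972 (C-4)
Highest rejected unit-bid = $964.
Allocation: C 4. Every unit priced at $964.
Revenue = 4 × 964 = $3,856.

Total revenue: $3,856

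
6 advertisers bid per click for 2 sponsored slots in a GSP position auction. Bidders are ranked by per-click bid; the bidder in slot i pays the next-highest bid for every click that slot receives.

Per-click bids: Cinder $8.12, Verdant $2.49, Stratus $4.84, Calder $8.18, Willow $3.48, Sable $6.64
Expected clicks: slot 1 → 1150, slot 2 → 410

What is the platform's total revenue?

Per-click bids in order: $8.18 (Calder) > $8.12 (Cinder) > $6.64 (Sable) > …
Slot 1: Calder pays $8.12 × 1150 = $9338.00
Slot 2: Cinder pays $6.64 × 410 = $2722.40
Total = $12060.40

Total revenue: $12060.40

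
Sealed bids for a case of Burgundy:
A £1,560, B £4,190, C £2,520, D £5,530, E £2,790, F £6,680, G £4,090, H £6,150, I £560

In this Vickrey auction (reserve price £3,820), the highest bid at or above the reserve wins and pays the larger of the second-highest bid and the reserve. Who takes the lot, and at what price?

Sorting bids: 6,680 (F) > 6,150 (H) > 5,530 (D) > 4,190 (B) > 4,090 (G) > 2,790 (E) > …
Highest eligible bid: F at £6,680.
Second-highest bid £6,150 exceeds the reserve £3,820 → payment £6,150.

F pays £6,150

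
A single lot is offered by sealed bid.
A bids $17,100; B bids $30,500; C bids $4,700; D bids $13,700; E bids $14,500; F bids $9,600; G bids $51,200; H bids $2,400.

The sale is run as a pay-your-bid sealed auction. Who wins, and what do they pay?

Rule: the highest bidder wins and pays their own bid.
Bids ranked: 51,200 (G) > 30,500 (B) > 17,100 (A) > 14,500 (E) > 13,700 (D) > 9,600 (F) > …
G is highest → pays own bid, $51,200.

G pays $51,200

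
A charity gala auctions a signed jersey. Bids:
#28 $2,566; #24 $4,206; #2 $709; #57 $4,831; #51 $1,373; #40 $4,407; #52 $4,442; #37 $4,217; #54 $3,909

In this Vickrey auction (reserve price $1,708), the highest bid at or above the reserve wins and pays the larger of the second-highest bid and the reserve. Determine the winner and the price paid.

#57 pays $4,442

Vickrey auction (reserve price $1,708): the highest bid at or above the reserve wins and pays the larger of the second-highest bid and the reserve.
Sorting bids: 4,831 (#57) > 4,442 (#52) > 4,407 (#40) > 4,217 (#37) > 4,206 (#24) > 3,909 (#54) > …
#57 has the top bid at or above the reserve ($4,831).
Second-highest bid $4,442 exceeds the reserve $1,708 → payment $4,442.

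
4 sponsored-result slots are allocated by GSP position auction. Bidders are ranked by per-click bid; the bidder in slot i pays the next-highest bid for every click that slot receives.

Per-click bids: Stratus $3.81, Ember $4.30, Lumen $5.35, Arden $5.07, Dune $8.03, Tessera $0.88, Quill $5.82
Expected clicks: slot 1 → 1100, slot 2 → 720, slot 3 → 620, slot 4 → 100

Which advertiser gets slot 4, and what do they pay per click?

Ranked by bid: $8.03 (Dune) > $5.82 (Quill) > $5.35 (Lumen) > $5.07 (Arden) > $4.30 (Ember) > …
Slot 4 goes to the fourth-ranked bidder, Arden, who pays the next bid down: $4.30/click.

Arden; $4.30 per click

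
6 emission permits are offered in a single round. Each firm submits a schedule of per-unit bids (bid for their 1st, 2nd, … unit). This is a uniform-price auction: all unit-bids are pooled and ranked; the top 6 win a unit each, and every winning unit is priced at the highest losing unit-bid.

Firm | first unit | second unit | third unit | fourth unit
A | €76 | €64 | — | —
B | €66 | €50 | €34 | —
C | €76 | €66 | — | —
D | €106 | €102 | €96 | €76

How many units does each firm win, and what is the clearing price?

A 1, C 1, D 4; clearing price €66

All unit-bids, highest first — top 6: 106 (D-1), 102 (D-2), 96 (D-3), 76 (A-1), 76 (C-1), 76 (D-4)
Highest rejected unit-bid = €66.
Allocation: A 1, C 1, D 4.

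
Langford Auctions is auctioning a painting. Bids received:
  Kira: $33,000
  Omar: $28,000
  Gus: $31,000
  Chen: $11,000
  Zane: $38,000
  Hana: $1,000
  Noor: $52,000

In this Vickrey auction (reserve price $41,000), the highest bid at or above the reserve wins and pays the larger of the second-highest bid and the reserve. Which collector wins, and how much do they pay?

Vickrey auction (reserve price $41,000): the highest bid at or above the reserve wins and pays the larger of the second-highest bid and the reserve.
Bids in order: 52,000 (Noor) > 38,000 (Zane) > 33,000 (Kira) > 31,000 (Gus) > 28,000 (Omar) > 11,000 (Chen) > …
Highest eligible bid: Noor at $52,000.
max(second-highest $38,000, reserve $41,000) = $41,000.

Noor pays $41,000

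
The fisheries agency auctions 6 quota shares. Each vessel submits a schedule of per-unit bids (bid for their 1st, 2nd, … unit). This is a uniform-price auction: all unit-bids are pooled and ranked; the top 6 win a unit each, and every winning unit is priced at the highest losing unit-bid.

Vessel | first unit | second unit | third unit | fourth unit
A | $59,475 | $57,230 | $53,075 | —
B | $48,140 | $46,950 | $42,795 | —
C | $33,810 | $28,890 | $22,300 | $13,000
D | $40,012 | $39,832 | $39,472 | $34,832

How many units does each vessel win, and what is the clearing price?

All unit-bids, highest first — top 6: 59,475 (A-1), 57,230 (A-2), 53,075 (A-3), 48,140 (B-1), 46,950 (B-2), 42,795 (B-3)
Highest rejected unit-bid = $40,012.
Allocation: A 3, B 3.

A 3, B 3; clearing price $40,012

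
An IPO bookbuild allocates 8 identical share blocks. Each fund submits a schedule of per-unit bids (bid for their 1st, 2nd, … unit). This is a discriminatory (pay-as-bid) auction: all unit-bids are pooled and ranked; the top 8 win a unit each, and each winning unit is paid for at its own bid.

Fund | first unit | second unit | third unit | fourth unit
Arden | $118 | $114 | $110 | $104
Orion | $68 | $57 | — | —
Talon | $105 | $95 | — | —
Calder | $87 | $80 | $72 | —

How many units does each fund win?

Arden 4, Calder 2, Talon 2

All unit-bids, highest first — top 8: 118 (Arden-1), 114 (Arden-2), 110 (Arden-3), 105 (Talon-1), 104 (Arden-4), 95 (Talon-2), 87 (Calder-1), 80 (Calder-2)
Next rejected bid: $72 (not a price — pay-as-bid).
Allocation: Arden 4, Calder 2, Talon 2.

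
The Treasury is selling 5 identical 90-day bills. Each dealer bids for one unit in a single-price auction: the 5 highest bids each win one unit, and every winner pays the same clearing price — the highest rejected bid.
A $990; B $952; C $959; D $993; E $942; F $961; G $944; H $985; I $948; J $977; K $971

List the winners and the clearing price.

Ordering the bids: 993 (D), 990 (A), 985 (H), 977 (J), 971 (K), 961 (F), 959 (C), …
The 5 highest are D, A, H, J, K.
Highest unsuccessful bid: $961 → clearing price.

D, A, H, J, K; each pays $961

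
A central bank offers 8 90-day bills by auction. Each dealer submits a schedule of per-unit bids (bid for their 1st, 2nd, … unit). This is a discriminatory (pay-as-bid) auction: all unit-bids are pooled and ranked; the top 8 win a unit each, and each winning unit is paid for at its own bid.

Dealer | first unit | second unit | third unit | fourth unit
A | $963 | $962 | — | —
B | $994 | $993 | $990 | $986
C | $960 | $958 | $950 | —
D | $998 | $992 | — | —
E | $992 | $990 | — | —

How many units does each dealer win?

Pooled unit-bids ranked (top 8): 998 (D-1), 994 (B-1), 993 (B-2), 992 (D-2), 992 (E-1), 990 (B-3), 990 (E-2), 986 (B-4)
Next rejected bid: $963 (not a price — pay-as-bid).
Allocation: B 4, D 2, E 2.

B 4, D 2, E 2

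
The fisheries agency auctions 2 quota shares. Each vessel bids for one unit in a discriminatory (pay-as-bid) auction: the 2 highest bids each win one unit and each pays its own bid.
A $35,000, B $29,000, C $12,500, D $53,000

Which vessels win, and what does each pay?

Ordering the bids: 53,000 (D), 35,000 (A), 29,000 (B), 12,500 (C)
Winners (2 units): D, A.
Each winner pays its own bid: D $53,000, A $35,000.

D $53,000, A $35,000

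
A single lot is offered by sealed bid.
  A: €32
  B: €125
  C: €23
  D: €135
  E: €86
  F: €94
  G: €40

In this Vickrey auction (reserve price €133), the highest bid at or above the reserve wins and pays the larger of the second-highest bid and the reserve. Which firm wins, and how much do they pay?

D pays €133

Rule: the highest bid at or above the reserve wins and pays the larger of the second-highest bid and the reserve.
Bids in order: 135 (D) > 125 (B) > 94 (F) > 86 (E) > 40 (G) > 32 (A) > …
Highest eligible bid: D at €135.
max(second-highest €125, reserve €133) = €133.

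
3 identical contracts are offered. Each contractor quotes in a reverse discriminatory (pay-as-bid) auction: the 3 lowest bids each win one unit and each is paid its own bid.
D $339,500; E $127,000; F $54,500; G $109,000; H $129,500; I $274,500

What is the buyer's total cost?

Ordering the bids: 54,500 (F), 109,000 (G), 127,000 (E), 129,500 (H), 274,500 (I), …
Lowest 3: F, G, E.
Total cost = 54,500 + 109,000 + 127,000 = $290,500.

Total cost: $290,500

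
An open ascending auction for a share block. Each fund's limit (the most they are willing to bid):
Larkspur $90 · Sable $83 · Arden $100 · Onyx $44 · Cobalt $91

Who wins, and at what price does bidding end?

Limits in order: 100 (Arden) > 91 (Cobalt) > 90 (Larkspur) > 83 (Sable) > 44 (Onyx)
Once the price passes $91, only Arden is left; the hammer falls at Cobalt's limit of $91.

Arden wins at $91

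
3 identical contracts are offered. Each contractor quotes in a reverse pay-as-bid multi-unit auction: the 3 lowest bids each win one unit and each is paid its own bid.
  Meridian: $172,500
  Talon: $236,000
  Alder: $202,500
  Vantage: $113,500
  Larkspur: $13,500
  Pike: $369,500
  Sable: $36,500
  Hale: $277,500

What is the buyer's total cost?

Total cost: $163,500

Bids ranked low→high: 13,500 (Larkspur), 36,500 (Sable), 113,500 (Vantage), 172,500 (Meridian), 202,500 (Alder), …
The 3 lowest are Larkspur, Sable, Vantage.
Total cost = 13,500 + 36,500 + 113,500 = $163,500.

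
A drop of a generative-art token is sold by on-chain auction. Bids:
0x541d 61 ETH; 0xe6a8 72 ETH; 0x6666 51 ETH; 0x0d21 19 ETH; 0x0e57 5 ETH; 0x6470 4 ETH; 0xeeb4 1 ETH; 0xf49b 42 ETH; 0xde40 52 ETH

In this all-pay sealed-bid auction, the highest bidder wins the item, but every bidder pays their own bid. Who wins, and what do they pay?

0xe6a8 pays 72 ETH

Sorting bids: 72 (0xe6a8) > 61 (0x541d) > 52 (0xde40) > 51 (0x6666) > 42 (0xf49b) > 19 (0x0d21) > …
0xe6a8 wins with the top bid; all bids are sunk regardless.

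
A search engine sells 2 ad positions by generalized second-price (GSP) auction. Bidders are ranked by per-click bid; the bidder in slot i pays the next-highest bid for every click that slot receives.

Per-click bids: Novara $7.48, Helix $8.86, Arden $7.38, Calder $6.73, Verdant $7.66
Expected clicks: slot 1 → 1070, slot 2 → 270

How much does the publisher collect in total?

Sorting advertisers: $8.86 (Helix) > $7.66 (Verdant) > $7.48 (Novara) > …
Slot 1: Helix pays $7.66 × 1070 = $8196.20
Slot 2: Verdant pays $7.48 × 270 = $2019.60
Total = $10215.80

Total revenue: $10215.80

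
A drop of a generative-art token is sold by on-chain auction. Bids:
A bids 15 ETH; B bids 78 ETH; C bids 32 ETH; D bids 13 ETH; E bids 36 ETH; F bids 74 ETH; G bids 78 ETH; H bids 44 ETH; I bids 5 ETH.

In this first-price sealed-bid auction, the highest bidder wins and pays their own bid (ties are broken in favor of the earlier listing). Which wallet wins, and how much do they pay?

Rule: the highest bidder wins and pays their own bid.
Sorting bids: 78 (B) > 78 (G) > 74 (F) > 44 (H) > 36 (E) > 32 (C) > …
B and G tie at 78 ETH; tie-break gives it to B.
First-price: B pays what they bid, 78 ETH.

B pays 78 ETH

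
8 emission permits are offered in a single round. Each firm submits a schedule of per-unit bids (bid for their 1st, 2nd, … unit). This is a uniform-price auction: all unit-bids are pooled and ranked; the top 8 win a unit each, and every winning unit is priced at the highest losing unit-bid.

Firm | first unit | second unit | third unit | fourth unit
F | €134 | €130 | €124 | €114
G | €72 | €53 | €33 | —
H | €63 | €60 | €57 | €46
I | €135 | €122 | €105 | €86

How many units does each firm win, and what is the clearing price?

Pooled unit-bids ranked (top 8): 135 (I-1), 134 (F-1), 130 (F-2), 124 (F-3), 122 (I-2), 114 (F-4), 105 (I-3), 86 (I-4)
Highest rejected unit-bid = €72.
Allocation: F 4, I 4.

F 4, I 4; clearing price €72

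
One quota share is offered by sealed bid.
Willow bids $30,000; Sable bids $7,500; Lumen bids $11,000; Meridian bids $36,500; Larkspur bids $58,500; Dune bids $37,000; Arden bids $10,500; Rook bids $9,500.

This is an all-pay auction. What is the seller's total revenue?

Sorting bids: 58,500 (Larkspur) > 37,000 (Dune) > 36,500 (Meridian) > 30,000 (Willow) > 11,000 (Lumen) > 10,500 (Arden) > …
Larkspur wins with the top bid; all bids are sunk regardless.
Every bidder forfeits their bid regardless of winning.
Revenue = 30,000 + 7,500 + 11,000 + 36,500 + 58,500 + 37,000 + 10,500 + 9,500 = $200,500.

Total revenue: $200,500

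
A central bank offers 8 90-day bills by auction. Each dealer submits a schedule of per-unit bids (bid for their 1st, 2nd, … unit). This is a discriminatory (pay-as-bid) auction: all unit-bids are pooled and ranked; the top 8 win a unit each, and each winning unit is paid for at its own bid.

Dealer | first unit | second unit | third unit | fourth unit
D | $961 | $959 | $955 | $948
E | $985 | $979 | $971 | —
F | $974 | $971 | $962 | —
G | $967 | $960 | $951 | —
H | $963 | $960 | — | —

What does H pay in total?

H pays $963

All unit-bids, highest first — top 8: 985 (E-1), 979 (E-2), 974 (F-1), 971 (E-3), 971 (F-2), 967 (G-1), 963 (H-1), 962 (F-3)
Next rejected bid: $961 (not a price — pay-as-bid).
H's winning unit-bids: 963 = $963.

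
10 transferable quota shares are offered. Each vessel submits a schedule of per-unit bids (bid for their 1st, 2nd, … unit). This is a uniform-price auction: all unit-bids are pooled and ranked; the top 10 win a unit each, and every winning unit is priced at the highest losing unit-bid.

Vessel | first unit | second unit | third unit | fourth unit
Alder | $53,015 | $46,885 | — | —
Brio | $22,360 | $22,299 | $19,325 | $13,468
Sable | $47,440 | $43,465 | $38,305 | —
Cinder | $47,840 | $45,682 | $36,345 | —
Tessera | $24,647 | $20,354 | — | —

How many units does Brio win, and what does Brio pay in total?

Brio: 1 unit, pays $22,299

Pooled unit-bids ranked (top 10): 53,015 (Alder-1), 47,840 (Cinder-1), 47,440 (Sable-1), 46,885 (Alder-2), 45,682 (Cinder-2), 43,465 (Sable-2), 38,305 (Sable-3), 36,345 (Cinder-3), 24,647 (Tessera-1), 22,360 (Brio-1)
First bid not allocated: $22,299.
Brio wins 1 unit(s) at $22,299 each.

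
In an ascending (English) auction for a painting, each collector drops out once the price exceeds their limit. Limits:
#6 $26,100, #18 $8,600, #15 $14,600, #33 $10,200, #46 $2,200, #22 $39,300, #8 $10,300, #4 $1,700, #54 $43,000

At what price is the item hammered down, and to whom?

#54 wins at $39,300

Rule: the price rises until one bidder remains; the winner pays the price at which the last rival dropped out.
Limits ranked: 43,000 (#54) > 39,300 (#22) > 26,100 (#6) > 14,600 (#15) > 10,300 (#8) > 10,200 (#33) > …
Bidding ends when #22 exits at $39,300; #54 takes it.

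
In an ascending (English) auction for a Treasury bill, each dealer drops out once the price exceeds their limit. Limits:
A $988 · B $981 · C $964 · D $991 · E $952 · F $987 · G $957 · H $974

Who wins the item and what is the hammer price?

Limits in order: 991 (D) > 988 (A) > 987 (F) > 981 (B) > 974 (H) > 964 (C) > …
Bidding ends when A exits at $988; D takes it.

D wins at $988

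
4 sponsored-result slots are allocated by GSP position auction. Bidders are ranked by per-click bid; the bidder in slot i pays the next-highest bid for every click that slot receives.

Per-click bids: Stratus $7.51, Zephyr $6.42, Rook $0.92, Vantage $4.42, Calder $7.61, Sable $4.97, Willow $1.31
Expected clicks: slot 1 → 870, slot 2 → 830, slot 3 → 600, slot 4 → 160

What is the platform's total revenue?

Total revenue: $15551.50

Ranked by bid: $7.61 (Calder) > $7.51 (Stratus) > $6.42 (Zephyr) > $4.97 (Sable) > $4.42 (Vantage) > …
Slot 1: Calder pays $7.51 × 870 = $6533.70
Slot 2: Stratus pays $6.42 × 830 = $5328.60
Slot 3: Zephyr pays $4.97 × 600 = $2982.00
Slot 4: Sable pays $4.42 × 160 = $707.20
Total = $15551.50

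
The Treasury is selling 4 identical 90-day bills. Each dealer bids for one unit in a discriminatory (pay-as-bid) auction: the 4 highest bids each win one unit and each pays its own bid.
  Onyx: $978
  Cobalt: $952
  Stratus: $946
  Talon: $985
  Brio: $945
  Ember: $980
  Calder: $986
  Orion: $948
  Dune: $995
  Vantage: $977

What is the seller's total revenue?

Ordering the bids: 995 (Dune), 986 (Calder), 985 (Talon), 980 (Ember), 978 (Onyx), 977 (Vantage), …
Winners (4 units): Dune, Calder, Talon, Ember.
Total revenue = 995 + 986 + 985 + 980 = $3,946.

Total revenue: $3,946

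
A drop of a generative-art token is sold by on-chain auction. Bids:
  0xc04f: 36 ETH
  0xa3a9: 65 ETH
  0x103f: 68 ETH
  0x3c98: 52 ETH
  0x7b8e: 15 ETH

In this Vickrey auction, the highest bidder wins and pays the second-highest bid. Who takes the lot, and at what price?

Sorting bids: 68 (0x103f) > 65 (0xa3a9) > 52 (0x3c98) > 36 (0xc04f) > 15 (0x7b8e)
Second-price: 0x103f pays 0xa3a9's bid of 65 ETH.

0x103f pays 65 ETH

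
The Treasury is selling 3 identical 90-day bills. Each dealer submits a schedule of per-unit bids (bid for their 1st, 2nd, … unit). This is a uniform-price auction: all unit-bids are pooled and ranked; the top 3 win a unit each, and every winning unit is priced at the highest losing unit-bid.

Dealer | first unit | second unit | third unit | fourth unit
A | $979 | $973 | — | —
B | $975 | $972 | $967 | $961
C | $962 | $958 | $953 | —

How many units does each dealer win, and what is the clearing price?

All unit-bids, highest first — top 3: 979 (A-1), 975 (B-1), 973 (A-2)
The (k+1)-th unit-bid is $972.
Allocation: A 2, B 1.

A 2, B 1; clearing price $972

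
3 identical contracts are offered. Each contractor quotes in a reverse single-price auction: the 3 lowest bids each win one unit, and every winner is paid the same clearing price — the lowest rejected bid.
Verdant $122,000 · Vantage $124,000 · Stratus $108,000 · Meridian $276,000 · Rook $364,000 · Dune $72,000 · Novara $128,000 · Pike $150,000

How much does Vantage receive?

Vantage is paid $0

Ordering the bids: 72,000 (Dune), 108,000 (Stratus), 122,000 (Verdant), 124,000 (Vantage), 128,000 (Novara), …
Lowest 3: Dune, Stratus, Verdant.
Lowest unsuccessful bid: $124,000 → clearing price.
Vantage does not win → is paid $0.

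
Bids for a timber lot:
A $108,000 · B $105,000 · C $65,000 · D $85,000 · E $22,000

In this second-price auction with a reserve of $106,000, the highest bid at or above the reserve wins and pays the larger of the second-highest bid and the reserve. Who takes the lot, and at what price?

Sorting bids: 108,000 (A) > 105,000 (B) > 85,000 (D) > 65,000 (C) > 22,000 (E)
A has the top bid at or above the reserve ($108,000).
max(second-highest $105,000, reserve $106,000) = $106,000.

A pays $106,000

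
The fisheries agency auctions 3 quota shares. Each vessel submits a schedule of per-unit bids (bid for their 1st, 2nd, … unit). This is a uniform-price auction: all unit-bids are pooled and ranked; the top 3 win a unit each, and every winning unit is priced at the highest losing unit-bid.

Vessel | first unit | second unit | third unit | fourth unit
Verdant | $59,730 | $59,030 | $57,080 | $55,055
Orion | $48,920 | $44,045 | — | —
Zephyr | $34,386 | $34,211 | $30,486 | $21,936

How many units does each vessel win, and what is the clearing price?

Merging the schedules and taking the best 3: 59,730 (Verdant-1), 59,030 (Verdant-2), 57,080 (Verdant-3)
First bid not allocated: $55,055.
Allocation: Verdant 3.

Verdant 3; clearing price $55,055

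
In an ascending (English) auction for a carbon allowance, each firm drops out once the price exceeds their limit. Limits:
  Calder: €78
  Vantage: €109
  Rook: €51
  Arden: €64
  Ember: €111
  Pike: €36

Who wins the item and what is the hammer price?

Ascending (English) auction: the price rises until one bidder remains; the winner pays the price at which the last rival dropped out.
Sorting limits: 111 (Ember) > 109 (Vantage) > 78 (Calder) > 64 (Arden) > 51 (Rook) > 36 (Pike)
Bidding ends when Vantage exits at €109; Ember takes it.

Ember wins at €109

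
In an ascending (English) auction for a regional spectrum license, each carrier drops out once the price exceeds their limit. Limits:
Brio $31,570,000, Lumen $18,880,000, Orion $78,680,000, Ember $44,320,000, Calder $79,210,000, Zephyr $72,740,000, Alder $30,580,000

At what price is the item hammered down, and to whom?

Calder wins at $78,680,000

Sorting limits: 79,210,000 (Calder) > 78,680,000 (Orion) > 72,740,000 (Zephyr) > 44,320,000 (Ember) > 31,570,000 (Brio) > 30,580,000 (Alder) > …
Bidding ends when Orion exits at $78,680,000; Calder takes it.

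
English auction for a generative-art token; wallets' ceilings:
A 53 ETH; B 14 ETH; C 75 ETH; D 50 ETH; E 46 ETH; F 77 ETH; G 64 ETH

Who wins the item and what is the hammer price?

Limits ranked: 77 (F) > 75 (C) > 64 (G) > 53 (A) > 50 (D) > 46 (E) > …
C is the last rival to drop out, at 75 ETH; F remains and wins at that price.

F wins at 75 ETH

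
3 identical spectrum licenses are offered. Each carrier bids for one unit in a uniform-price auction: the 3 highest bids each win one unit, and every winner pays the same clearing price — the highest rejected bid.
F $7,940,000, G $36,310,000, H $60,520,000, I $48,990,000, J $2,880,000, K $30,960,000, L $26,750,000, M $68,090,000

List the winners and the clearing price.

M, H, I; each pays $36,310,000

Sorting: 68,090,000 (M), 60,520,000 (H), 48,990,000 (I), 36,310,000 (G), 30,960,000 (K), …
The 3 highest are M, H, I.
First losing bid is G's $36,310,000, which sets the uniform price.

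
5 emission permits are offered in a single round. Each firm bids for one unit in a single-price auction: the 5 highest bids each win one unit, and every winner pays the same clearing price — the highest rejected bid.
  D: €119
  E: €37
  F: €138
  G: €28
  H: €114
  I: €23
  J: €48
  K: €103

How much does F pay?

Ordering the bids: 138 (F), 119 (D), 114 (H), 103 (K), 48 (J), 37 (E), 28 (G), …
Top 5: F, D, H, K, J.
First losing bid is E's €37, which sets the uniform price.
F wins → pays €37.

F pays €37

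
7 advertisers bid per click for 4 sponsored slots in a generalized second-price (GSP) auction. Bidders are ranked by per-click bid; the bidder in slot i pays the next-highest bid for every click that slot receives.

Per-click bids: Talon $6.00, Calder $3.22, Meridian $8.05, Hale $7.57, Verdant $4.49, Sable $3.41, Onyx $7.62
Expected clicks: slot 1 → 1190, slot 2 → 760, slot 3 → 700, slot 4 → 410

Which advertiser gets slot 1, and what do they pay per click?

Meridian; $7.62 per click

Sorting advertisers: $8.05 (Meridian) > $7.62 (Onyx) > $7.57 (Hale) > $6.00 (Talon) > $4.49 (Verdant) > …
Slot 1 goes to the first-ranked bidder, Meridian, who pays the next bid down: $7.62/click.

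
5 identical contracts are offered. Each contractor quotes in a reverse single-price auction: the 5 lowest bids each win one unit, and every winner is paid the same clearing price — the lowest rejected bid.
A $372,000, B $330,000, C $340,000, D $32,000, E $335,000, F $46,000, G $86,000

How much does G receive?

Bids ranked low→high: 32,000 (D), 46,000 (F), 86,000 (G), 330,000 (B), 335,000 (E), 340,000 (C), 372,000 (A)
Winners (5 units): D, F, G, B, E.
First losing bid is C's $340,000, which sets the uniform price.
G wins → is paid $340,000.

G is paid $340,000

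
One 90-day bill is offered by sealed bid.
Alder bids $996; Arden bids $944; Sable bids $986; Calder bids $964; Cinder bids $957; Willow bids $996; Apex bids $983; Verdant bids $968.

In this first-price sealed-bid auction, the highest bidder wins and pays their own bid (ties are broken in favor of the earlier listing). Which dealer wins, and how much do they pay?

Rule: the highest bidder wins and pays their own bid.
Bids in order: 996 (Alder) > 996 (Willow) > 986 (Sable) > 983 (Apex) > 968 (Verdant) > 964 (Calder) > …
Alder and Willow tie at $996; tie-break gives it to Alder.
First-price: Alder pays what they bid, $996.

Alder pays $996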